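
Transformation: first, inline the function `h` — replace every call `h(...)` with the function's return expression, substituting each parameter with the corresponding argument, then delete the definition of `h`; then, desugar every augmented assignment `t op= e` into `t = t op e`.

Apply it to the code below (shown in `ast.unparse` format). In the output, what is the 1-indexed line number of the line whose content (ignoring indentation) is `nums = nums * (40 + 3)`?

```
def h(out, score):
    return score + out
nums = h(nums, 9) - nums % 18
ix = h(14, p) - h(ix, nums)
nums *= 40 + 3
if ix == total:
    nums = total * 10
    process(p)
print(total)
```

Transformed code:
nums = 9 + nums - nums % 18
ix = p + 14 - (nums + ix)
nums = nums * (40 + 3)
if ix == total:
    nums = total * 10
    process(p)
print(total)

3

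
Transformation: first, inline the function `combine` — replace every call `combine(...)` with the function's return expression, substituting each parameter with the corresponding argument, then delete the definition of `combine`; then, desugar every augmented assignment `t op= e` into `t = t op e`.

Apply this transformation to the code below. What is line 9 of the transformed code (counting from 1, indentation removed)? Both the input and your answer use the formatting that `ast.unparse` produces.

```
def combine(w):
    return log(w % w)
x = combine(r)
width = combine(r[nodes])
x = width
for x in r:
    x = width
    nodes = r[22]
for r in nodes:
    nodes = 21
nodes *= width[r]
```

nodes = nodes * width[r]

Transformed code:
x = log(r % r)
width = log(r[nodes] % r[nodes])
x = width
for x in r:
    x = width
    nodes = r[22]
for r in nodes:
    nodes = 21
nodes = nodes * width[r]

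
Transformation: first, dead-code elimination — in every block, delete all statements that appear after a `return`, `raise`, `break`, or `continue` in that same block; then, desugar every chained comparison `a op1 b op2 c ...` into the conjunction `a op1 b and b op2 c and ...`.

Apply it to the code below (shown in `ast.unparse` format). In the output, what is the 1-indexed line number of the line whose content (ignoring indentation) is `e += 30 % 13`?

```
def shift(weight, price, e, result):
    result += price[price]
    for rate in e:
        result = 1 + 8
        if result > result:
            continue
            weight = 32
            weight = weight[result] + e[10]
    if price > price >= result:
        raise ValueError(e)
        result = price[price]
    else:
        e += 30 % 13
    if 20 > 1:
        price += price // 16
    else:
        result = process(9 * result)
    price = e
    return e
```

Transformed code:
def shift(weight, price, e, result):
    result += price[price]
    for rate in e:
        result = 1 + 8
        if result > result:
            continue
    if price > price and price >= result:
        raise ValueError(e)
    else:
        e += 30 % 13
    if 20 > 1:
        price += price // 16
    else:
        result = process(9 * result)
    price = e
    return e

10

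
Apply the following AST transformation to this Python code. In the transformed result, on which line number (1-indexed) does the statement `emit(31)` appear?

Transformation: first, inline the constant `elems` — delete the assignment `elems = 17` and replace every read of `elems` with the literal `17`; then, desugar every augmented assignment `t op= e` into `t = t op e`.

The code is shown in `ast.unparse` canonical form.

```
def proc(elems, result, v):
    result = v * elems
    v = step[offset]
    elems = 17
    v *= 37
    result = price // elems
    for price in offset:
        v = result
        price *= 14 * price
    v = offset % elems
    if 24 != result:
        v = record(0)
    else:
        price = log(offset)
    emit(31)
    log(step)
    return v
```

Transformed code:
def proc(elems, result, v):
    result = v * 17
    v = step[offset]
    v = v * 37
    result = price // 17
    for price in offset:
        v = result
        price = price * (14 * price)
    v = offset % 17
    if 24 != result:
        v = record(0)
    else:
        price = log(offset)
    emit(31)
    log(step)
    return v

14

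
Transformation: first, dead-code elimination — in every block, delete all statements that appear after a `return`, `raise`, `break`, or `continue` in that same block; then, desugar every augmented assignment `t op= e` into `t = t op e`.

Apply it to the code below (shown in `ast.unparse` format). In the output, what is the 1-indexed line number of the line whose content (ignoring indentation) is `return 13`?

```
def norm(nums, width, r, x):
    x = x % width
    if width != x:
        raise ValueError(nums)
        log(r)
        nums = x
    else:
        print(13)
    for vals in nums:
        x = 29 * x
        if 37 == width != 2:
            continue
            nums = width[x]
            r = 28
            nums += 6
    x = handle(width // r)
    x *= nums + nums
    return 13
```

13

Transformed code:
def norm(nums, width, r, x):
    x = x % width
    if width != x:
        raise ValueError(nums)
    else:
        print(13)
    for vals in nums:
        x = 29 * x
        if 37 == width != 2:
            continue
    x = handle(width // r)
    x = x * (nums + nums)
    return 13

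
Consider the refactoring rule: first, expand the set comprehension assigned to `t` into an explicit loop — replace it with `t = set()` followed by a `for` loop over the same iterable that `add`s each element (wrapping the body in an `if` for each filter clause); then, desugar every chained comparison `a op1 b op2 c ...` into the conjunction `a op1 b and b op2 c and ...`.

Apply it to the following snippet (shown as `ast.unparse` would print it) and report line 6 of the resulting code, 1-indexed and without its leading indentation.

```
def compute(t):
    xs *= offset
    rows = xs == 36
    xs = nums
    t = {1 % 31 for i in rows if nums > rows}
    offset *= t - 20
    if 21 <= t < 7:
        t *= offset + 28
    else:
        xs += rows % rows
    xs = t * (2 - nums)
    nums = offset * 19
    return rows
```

for i in rows:

Transformed code:
def compute(t):
    xs *= offset
    rows = xs == 36
    xs = nums
    t = set()
    for i in rows:
        if nums > rows:
            t.add(1 % 31)
    offset *= t - 20
    if 21 <= t and t < 7:
        t *= offset + 28
    else:
        xs += rows % rows
    xs = t * (2 - nums)
    nums = offset * 19
    return rows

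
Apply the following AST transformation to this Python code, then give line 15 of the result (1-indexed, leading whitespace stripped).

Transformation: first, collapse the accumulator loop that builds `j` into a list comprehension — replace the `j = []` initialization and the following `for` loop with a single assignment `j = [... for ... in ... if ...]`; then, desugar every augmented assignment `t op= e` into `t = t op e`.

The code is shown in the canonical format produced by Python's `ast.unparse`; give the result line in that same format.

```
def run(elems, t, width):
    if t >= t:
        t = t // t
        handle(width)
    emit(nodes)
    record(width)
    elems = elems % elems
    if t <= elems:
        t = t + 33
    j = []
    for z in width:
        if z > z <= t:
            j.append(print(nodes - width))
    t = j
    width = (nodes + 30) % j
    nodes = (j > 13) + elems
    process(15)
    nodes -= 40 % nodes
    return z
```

Transformed code:
def run(elems, t, width):
    if t >= t:
        t = t // t
        handle(width)
    emit(nodes)
    record(width)
    elems = elems % elems
    if t <= elems:
        t = t + 33
    j = [print(nodes - width) for z in width if z > z <= t]
    t = j
    width = (nodes + 30) % j
    nodes = (j > 13) + elems
    process(15)
    nodes = nodes - 40 % nodes
    return z

nodes = nodes - 40 % nodes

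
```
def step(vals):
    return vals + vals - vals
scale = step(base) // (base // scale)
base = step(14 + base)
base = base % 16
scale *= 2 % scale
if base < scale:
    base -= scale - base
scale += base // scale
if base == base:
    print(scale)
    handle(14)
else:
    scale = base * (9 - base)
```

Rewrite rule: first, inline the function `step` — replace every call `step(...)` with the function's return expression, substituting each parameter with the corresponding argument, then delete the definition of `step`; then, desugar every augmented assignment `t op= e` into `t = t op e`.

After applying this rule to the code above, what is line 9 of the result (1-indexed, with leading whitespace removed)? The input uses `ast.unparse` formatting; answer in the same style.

print(scale)

Transformed code:
scale = (base + base - base) // (base // scale)
base = 14 + base + (14 + base) - (14 + base)
base = base % 16
scale = scale * (2 % scale)
if base < scale:
    base = base - (scale - base)
scale = scale + base // scale
if base == base:
    print(scale)
    handle(14)
else:
    scale = base * (9 - base)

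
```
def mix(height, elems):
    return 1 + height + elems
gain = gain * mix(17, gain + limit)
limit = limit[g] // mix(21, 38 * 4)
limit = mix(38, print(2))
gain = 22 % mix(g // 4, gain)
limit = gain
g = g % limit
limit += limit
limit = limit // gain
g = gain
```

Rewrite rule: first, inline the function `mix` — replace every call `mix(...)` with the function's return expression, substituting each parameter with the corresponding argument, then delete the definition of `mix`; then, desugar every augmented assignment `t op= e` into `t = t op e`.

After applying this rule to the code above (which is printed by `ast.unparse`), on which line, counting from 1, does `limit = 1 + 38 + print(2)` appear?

3

Transformed code:
gain = gain * (1 + 17 + (gain + limit))
limit = limit[g] // (1 + 21 + 38 * 4)
limit = 1 + 38 + print(2)
gain = 22 % (1 + g // 4 + gain)
limit = gain
g = g % limit
limit = limit + limit
limit = limit // gain
g = gain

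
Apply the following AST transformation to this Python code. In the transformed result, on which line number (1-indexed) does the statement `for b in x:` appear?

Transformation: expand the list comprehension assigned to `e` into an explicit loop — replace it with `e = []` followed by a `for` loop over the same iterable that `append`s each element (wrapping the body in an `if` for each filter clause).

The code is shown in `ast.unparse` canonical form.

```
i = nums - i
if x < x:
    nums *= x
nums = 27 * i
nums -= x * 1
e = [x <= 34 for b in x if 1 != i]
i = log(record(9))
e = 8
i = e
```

7

Transformed code:
i = nums - i
if x < x:
    nums *= x
nums = 27 * i
nums -= x * 1
e = []
for b in x:
    if 1 != i:
        e.append(x <= 34)
i = log(record(9))
e = 8
i = e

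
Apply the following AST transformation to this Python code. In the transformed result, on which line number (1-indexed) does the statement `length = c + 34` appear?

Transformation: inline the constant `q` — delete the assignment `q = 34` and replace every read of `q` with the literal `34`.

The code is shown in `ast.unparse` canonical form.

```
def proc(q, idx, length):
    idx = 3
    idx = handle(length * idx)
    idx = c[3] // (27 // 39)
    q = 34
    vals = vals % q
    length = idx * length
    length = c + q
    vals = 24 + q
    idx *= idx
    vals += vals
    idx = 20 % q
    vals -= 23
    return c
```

Transformed code:
def proc(q, idx, length):
    idx = 3
    idx = handle(length * idx)
    idx = c[3] // (27 // 39)
    vals = vals % 34
    length = idx * length
    length = c + 34
    vals = 24 + 34
    idx *= idx
    vals += vals
    idx = 20 % 34
    vals -= 23
    return c

7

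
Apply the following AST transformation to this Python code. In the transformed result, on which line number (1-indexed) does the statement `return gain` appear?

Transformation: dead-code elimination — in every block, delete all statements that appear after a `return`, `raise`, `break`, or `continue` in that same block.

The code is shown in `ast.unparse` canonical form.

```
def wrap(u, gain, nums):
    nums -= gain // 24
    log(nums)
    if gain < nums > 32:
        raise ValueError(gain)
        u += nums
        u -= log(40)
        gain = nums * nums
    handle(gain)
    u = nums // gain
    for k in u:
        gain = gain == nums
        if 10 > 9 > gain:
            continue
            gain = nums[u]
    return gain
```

12

Transformed code:
def wrap(u, gain, nums):
    nums -= gain // 24
    log(nums)
    if gain < nums > 32:
        raise ValueError(gain)
    handle(gain)
    u = nums // gain
    for k in u:
        gain = gain == nums
        if 10 > 9 > gain:
            continue
    return gain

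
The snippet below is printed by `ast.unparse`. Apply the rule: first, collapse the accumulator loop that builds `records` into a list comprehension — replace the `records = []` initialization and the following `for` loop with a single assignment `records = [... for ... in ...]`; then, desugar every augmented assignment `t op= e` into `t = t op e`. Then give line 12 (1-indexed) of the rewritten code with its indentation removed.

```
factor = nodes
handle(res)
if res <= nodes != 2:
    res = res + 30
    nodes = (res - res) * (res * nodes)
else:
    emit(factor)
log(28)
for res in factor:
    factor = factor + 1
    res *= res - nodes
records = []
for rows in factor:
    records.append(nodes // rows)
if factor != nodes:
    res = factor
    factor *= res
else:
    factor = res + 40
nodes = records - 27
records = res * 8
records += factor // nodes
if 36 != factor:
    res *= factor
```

Transformed code:
factor = nodes
handle(res)
if res <= nodes != 2:
    res = res + 30
    nodes = (res - res) * (res * nodes)
else:
    emit(factor)
log(28)
for res in factor:
    factor = factor + 1
    res = res * (res - nodes)
records = [nodes // rows for rows in factor]
if factor != nodes:
    res = factor
    factor = factor * res
else:
    factor = res + 40
nodes = records - 27
records = res * 8
records = records + factor // nodes
if 36 != factor:
    res = res * factor

records = [nodes // rows for rows in factor]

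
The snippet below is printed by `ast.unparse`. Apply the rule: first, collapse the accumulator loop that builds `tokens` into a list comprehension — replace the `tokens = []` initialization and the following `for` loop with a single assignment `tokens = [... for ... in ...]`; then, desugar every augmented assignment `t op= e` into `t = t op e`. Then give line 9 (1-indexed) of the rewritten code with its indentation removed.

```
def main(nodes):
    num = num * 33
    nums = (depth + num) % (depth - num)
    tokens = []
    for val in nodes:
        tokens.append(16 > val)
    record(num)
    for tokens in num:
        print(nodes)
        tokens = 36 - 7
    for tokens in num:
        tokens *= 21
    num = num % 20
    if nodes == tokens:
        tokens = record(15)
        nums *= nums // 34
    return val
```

Transformed code:
def main(nodes):
    num = num * 33
    nums = (depth + num) % (depth - num)
    tokens = [16 > val for val in nodes]
    record(num)
    for tokens in num:
        print(nodes)
        tokens = 36 - 7
    for tokens in num:
        tokens = tokens * 21
    num = num % 20
    if nodes == tokens:
        tokens = record(15)
        nums = nums * (nums // 34)
    return val

for tokens in num:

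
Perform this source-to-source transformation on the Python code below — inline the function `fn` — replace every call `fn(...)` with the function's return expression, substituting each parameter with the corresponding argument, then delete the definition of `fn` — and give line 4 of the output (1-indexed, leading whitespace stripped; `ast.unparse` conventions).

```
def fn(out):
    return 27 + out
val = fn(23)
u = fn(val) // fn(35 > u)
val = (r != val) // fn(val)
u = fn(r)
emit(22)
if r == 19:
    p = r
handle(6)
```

u = 27 + r

Transformed code:
val = 27 + 23
u = (27 + val) // (27 + (35 > u))
val = (r != val) // (27 + val)
u = 27 + r
emit(22)
if r == 19:
    p = r
handle(6)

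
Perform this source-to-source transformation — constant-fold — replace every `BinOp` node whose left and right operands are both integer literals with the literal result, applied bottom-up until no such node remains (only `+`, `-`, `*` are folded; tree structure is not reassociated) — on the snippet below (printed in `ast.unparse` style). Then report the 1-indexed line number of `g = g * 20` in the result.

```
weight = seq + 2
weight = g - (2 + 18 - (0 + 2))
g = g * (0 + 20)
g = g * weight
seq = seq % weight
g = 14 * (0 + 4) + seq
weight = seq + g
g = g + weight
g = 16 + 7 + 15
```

Transformed code:
weight = seq + 2
weight = g - 18
g = g * 20
g = g * weight
seq = seq % weight
g = 56 + seq
weight = seq + g
g = g + weight
g = 38

3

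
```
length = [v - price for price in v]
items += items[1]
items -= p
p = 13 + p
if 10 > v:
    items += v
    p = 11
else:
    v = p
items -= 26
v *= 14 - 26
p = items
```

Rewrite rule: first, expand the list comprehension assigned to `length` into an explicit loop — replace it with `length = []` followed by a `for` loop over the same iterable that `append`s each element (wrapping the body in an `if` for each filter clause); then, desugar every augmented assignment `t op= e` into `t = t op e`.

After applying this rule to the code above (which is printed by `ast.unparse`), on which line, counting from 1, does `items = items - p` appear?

5

Transformed code:
length = []
for price in v:
    length.append(v - price)
items = items + items[1]
items = items - p
p = 13 + p
if 10 > v:
    items = items + v
    p = 11
else:
    v = p
items = items - 26
v = v * (14 - 26)
p = items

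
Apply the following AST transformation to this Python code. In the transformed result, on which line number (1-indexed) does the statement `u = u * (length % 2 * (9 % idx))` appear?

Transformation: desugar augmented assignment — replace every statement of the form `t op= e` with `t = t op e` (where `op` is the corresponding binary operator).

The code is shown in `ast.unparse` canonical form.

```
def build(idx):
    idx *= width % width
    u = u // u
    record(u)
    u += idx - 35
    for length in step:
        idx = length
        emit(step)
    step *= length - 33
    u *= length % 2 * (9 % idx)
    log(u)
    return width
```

10

Transformed code:
def build(idx):
    idx = idx * (width % width)
    u = u // u
    record(u)
    u = u + (idx - 35)
    for length in step:
        idx = length
        emit(step)
    step = step * (length - 33)
    u = u * (length % 2 * (9 % idx))
    log(u)
    return width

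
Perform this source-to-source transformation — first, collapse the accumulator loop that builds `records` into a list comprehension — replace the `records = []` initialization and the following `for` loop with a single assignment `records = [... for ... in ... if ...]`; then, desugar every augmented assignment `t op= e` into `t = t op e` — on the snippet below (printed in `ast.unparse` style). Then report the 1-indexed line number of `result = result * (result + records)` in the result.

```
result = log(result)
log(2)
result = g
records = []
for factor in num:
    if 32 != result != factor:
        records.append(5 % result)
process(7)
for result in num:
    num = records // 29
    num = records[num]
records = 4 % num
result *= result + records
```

10

Transformed code:
result = log(result)
log(2)
result = g
records = [5 % result for factor in num if 32 != result != factor]
process(7)
for result in num:
    num = records // 29
    num = records[num]
records = 4 % num
result = result * (result + records)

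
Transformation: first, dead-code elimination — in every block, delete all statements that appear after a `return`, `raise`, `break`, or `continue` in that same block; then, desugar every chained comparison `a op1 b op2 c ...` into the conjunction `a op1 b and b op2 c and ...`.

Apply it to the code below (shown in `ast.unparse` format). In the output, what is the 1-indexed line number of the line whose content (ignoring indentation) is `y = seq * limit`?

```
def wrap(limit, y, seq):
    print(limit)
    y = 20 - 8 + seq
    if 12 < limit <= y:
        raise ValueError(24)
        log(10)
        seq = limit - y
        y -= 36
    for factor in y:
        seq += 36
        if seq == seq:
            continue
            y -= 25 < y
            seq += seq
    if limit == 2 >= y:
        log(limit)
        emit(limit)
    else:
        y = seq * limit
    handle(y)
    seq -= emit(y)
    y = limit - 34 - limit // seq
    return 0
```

Transformed code:
def wrap(limit, y, seq):
    print(limit)
    y = 20 - 8 + seq
    if 12 < limit and limit <= y:
        raise ValueError(24)
    for factor in y:
        seq += 36
        if seq == seq:
            continue
    if limit == 2 and 2 >= y:
        log(limit)
        emit(limit)
    else:
        y = seq * limit
    handle(y)
    seq -= emit(y)
    y = limit - 34 - limit // seq
    return 0

14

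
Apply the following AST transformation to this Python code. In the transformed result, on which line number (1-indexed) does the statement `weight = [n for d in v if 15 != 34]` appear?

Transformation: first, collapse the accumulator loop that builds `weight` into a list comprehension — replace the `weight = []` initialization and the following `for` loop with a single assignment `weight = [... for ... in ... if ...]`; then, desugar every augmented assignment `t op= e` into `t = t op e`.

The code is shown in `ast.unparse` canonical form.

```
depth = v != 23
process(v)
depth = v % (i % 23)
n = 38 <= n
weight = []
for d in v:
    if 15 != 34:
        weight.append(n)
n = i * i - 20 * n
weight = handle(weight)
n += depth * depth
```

5

Transformed code:
depth = v != 23
process(v)
depth = v % (i % 23)
n = 38 <= n
weight = [n for d in v if 15 != 34]
n = i * i - 20 * n
weight = handle(weight)
n = n + depth * depth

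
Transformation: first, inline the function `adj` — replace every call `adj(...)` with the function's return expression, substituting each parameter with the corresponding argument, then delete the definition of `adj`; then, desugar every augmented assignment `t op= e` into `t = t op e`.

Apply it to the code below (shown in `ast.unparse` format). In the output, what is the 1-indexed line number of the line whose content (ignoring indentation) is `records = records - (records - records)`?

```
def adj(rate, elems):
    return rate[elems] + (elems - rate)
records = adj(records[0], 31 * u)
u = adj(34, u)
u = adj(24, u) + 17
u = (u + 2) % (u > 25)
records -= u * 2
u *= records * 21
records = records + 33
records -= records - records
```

Transformed code:
records = records[0][31 * u] + (31 * u - records[0])
u = 34[u] + (u - 34)
u = 24[u] + (u - 24) + 17
u = (u + 2) % (u > 25)
records = records - u * 2
u = u * (records * 21)
records = records + 33
records = records - (records - records)

8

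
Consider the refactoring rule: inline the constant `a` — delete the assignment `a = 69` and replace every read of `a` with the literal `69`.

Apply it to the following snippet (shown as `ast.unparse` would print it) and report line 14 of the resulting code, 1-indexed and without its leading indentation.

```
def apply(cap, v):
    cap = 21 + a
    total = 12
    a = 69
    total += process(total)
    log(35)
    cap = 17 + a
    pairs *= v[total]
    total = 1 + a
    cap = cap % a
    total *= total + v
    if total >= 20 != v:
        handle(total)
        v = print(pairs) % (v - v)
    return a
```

return 69

Transformed code:
def apply(cap, v):
    cap = 21 + 69
    total = 12
    total += process(total)
    log(35)
    cap = 17 + 69
    pairs *= v[total]
    total = 1 + 69
    cap = cap % 69
    total *= total + v
    if total >= 20 != v:
        handle(total)
        v = print(pairs) % (v - v)
    return 69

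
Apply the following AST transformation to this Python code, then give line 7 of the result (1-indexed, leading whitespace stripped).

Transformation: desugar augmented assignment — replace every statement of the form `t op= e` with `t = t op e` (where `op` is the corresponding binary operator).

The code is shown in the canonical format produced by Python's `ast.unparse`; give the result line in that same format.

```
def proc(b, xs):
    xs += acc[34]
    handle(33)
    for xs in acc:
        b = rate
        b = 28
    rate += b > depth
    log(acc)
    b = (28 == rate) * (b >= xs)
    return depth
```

rate = rate + (b > depth)

Transformed code:
def proc(b, xs):
    xs = xs + acc[34]
    handle(33)
    for xs in acc:
        b = rate
        b = 28
    rate = rate + (b > depth)
    log(acc)
    b = (28 == rate) * (b >= xs)
    return depth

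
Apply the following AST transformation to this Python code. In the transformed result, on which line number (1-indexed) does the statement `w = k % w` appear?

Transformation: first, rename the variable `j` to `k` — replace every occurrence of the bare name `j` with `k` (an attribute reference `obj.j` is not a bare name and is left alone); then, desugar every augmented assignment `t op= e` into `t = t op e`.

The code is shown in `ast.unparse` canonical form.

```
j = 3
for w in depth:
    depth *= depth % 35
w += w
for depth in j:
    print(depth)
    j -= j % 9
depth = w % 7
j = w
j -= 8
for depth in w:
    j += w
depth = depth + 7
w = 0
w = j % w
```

15

Transformed code:
k = 3
for w in depth:
    depth = depth * (depth % 35)
w = w + w
for depth in k:
    print(depth)
    k = k - k % 9
depth = w % 7
k = w
k = k - 8
for depth in w:
    k = k + w
depth = depth + 7
w = 0
w = k % w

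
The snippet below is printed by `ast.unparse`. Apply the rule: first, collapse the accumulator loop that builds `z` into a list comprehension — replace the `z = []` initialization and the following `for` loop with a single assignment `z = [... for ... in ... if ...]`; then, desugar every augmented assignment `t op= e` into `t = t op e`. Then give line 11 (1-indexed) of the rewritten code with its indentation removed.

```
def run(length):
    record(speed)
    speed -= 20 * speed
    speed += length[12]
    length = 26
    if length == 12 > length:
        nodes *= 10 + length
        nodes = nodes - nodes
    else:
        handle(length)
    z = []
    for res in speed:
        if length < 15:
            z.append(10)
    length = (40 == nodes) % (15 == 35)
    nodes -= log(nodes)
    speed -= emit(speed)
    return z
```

z = [10 for res in speed if length < 15]

Transformed code:
def run(length):
    record(speed)
    speed = speed - 20 * speed
    speed = speed + length[12]
    length = 26
    if length == 12 > length:
        nodes = nodes * (10 + length)
        nodes = nodes - nodes
    else:
        handle(length)
    z = [10 for res in speed if length < 15]
    length = (40 == nodes) % (15 == 35)
    nodes = nodes - log(nodes)
    speed = speed - emit(speed)
    return z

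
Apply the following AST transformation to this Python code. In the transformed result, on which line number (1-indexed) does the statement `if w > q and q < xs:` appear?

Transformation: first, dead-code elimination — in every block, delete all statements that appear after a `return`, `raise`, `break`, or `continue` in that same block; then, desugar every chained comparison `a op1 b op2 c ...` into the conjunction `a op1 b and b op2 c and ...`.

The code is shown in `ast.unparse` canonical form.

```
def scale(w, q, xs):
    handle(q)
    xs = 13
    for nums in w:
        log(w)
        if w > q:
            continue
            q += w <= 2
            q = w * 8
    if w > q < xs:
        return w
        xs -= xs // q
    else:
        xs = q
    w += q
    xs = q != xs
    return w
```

Transformed code:
def scale(w, q, xs):
    handle(q)
    xs = 13
    for nums in w:
        log(w)
        if w > q:
            continue
    if w > q and q < xs:
        return w
    else:
        xs = q
    w += q
    xs = q != xs
    return w

8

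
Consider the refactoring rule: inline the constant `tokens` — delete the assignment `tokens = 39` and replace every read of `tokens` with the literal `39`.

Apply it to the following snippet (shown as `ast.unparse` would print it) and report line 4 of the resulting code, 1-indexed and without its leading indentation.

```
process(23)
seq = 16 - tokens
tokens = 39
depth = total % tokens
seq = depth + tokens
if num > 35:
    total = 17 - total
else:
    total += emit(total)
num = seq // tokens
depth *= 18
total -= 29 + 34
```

seq = depth + 39

Transformed code:
process(23)
seq = 16 - 39
depth = total % 39
seq = depth + 39
if num > 35:
    total = 17 - total
else:
    total += emit(total)
num = seq // 39
depth *= 18
total -= 29 + 34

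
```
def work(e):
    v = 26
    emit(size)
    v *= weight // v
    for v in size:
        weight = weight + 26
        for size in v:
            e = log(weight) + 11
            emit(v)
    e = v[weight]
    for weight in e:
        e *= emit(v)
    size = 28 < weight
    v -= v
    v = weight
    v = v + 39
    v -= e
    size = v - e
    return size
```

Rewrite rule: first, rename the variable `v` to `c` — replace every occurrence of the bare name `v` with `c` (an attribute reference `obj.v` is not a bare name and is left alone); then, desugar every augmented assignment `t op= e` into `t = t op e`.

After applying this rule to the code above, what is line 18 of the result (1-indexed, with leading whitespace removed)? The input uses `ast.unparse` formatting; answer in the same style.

size = c - e

Transformed code:
def work(e):
    c = 26
    emit(size)
    c = c * (weight // c)
    for c in size:
        weight = weight + 26
        for size in c:
            e = log(weight) + 11
            emit(c)
    e = c[weight]
    for weight in e:
        e = e * emit(c)
    size = 28 < weight
    c = c - c
    c = weight
    c = c + 39
    c = c - e
    size = c - e
    return size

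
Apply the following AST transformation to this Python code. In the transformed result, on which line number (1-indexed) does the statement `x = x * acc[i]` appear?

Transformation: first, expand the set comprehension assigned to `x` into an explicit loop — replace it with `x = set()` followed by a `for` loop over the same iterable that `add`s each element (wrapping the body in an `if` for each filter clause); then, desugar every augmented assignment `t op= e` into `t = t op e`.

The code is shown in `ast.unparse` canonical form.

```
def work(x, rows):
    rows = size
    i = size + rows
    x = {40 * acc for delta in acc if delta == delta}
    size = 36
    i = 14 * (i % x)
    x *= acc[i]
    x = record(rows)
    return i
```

Transformed code:
def work(x, rows):
    rows = size
    i = size + rows
    x = set()
    for delta in acc:
        if delta == delta:
            x.add(40 * acc)
    size = 36
    i = 14 * (i % x)
    x = x * acc[i]
    x = record(rows)
    return i

10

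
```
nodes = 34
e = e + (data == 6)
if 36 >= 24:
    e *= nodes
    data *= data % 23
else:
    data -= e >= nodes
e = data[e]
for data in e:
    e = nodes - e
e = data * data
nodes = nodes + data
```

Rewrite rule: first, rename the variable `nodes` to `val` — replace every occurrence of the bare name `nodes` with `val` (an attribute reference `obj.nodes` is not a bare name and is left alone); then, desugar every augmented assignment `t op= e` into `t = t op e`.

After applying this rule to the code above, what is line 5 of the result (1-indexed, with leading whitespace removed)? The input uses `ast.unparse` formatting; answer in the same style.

Transformed code:
val = 34
e = e + (data == 6)
if 36 >= 24:
    e = e * val
    data = data * (data % 23)
else:
    data = data - (e >= val)
e = data[e]
for data in e:
    e = val - e
e = data * data
val = val + data

data = data * (data % 23)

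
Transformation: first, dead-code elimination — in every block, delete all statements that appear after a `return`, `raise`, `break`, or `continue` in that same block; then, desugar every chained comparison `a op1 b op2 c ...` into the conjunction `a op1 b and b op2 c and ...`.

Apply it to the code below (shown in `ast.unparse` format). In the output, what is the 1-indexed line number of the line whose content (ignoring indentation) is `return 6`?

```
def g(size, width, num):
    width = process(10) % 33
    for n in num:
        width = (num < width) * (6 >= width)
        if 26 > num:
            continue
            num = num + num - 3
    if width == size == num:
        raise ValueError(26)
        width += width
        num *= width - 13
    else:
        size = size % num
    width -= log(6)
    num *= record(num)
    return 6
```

Transformed code:
def g(size, width, num):
    width = process(10) % 33
    for n in num:
        width = (num < width) * (6 >= width)
        if 26 > num:
            continue
    if width == size and size == num:
        raise ValueError(26)
    else:
        size = size % num
    width -= log(6)
    num *= record(num)
    return 6

13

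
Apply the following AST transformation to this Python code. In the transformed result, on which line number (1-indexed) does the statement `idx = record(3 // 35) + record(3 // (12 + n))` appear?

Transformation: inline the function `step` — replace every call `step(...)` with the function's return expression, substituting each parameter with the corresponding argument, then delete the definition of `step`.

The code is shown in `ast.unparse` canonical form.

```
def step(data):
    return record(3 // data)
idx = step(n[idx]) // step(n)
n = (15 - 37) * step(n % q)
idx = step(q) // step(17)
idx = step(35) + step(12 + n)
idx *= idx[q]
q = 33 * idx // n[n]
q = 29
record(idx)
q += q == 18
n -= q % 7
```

Transformed code:
idx = record(3 // n[idx]) // record(3 // n)
n = (15 - 37) * record(3 // (n % q))
idx = record(3 // q) // record(3 // 17)
idx = record(3 // 35) + record(3 // (12 + n))
idx *= idx[q]
q = 33 * idx // n[n]
q = 29
record(idx)
q += q == 18
n -= q % 7

4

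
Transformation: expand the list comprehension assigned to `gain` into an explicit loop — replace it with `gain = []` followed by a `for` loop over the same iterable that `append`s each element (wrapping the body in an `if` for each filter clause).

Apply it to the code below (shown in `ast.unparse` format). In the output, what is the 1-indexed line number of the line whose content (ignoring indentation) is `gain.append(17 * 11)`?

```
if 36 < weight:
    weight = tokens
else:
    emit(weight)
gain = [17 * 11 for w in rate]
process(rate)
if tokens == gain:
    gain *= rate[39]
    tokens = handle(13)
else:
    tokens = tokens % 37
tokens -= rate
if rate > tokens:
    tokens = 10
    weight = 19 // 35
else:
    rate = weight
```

Transformed code:
if 36 < weight:
    weight = tokens
else:
    emit(weight)
gain = []
for w in rate:
    gain.append(17 * 11)
process(rate)
if tokens == gain:
    gain *= rate[39]
    tokens = handle(13)
else:
    tokens = tokens % 37
tokens -= rate
if rate > tokens:
    tokens = 10
    weight = 19 // 35
else:
    rate = weight

7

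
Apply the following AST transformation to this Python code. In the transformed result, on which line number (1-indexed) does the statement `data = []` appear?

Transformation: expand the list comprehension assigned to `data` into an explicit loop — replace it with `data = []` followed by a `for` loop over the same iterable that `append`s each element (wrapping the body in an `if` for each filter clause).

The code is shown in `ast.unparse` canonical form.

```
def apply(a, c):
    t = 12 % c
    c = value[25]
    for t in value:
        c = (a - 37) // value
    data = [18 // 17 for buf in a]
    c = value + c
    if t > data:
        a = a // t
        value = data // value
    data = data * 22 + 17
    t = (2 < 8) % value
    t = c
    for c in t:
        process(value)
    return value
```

Transformed code:
def apply(a, c):
    t = 12 % c
    c = value[25]
    for t in value:
        c = (a - 37) // value
    data = []
    for buf in a:
        data.append(18 // 17)
    c = value + c
    if t > data:
        a = a // t
        value = data // value
    data = data * 22 + 17
    t = (2 < 8) % value
    t = c
    for c in t:
        process(value)
    return value

6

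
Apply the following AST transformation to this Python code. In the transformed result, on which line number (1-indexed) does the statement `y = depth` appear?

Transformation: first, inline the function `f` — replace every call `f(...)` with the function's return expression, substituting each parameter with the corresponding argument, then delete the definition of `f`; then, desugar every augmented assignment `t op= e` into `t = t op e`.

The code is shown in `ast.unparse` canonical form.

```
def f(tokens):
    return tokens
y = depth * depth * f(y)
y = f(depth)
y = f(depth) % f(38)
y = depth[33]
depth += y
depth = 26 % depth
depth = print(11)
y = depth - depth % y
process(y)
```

2

Transformed code:
y = depth * depth * y
y = depth
y = depth % 38
y = depth[33]
depth = depth + y
depth = 26 % depth
depth = print(11)
y = depth - depth % y
process(y)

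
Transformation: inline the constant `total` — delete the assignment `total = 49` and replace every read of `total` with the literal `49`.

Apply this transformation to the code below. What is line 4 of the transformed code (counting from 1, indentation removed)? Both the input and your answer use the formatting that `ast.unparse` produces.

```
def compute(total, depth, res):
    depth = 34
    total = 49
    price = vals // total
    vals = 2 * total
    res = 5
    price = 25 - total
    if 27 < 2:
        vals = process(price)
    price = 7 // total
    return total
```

vals = 2 * 49

Transformed code:
def compute(total, depth, res):
    depth = 34
    price = vals // 49
    vals = 2 * 49
    res = 5
    price = 25 - 49
    if 27 < 2:
        vals = process(price)
    price = 7 // 49
    return 49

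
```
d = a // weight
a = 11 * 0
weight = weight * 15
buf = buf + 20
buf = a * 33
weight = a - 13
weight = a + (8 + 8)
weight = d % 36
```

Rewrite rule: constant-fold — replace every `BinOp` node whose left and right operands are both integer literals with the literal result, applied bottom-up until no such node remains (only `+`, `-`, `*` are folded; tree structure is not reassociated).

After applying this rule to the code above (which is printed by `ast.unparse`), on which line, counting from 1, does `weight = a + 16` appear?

7

Transformed code:
d = a // weight
a = 0
weight = weight * 15
buf = buf + 20
buf = a * 33
weight = a - 13
weight = a + 16
weight = d % 36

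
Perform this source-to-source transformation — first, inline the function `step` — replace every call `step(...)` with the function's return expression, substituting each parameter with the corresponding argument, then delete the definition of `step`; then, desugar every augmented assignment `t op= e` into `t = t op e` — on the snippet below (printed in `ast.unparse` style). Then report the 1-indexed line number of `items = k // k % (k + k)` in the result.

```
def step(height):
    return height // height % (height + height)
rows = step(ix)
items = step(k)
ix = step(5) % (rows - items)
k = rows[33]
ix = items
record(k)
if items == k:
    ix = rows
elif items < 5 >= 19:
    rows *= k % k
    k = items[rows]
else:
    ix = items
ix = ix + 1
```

Transformed code:
rows = ix // ix % (ix + ix)
items = k // k % (k + k)
ix = 5 // 5 % (5 + 5) % (rows - items)
k = rows[33]
ix = items
record(k)
if items == k:
    ix = rows
elif items < 5 >= 19:
    rows = rows * (k % k)
    k = items[rows]
else:
    ix = items
ix = ix + 1

2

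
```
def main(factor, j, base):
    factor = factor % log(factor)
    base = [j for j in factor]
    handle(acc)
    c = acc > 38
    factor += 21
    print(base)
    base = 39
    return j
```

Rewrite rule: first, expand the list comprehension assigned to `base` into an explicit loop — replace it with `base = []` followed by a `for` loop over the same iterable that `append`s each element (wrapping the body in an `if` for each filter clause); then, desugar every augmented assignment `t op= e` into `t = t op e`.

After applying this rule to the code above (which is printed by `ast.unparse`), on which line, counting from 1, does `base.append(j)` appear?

5

Transformed code:
def main(factor, j, base):
    factor = factor % log(factor)
    base = []
    for j in factor:
        base.append(j)
    handle(acc)
    c = acc > 38
    factor = factor + 21
    print(base)
    base = 39
    return j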